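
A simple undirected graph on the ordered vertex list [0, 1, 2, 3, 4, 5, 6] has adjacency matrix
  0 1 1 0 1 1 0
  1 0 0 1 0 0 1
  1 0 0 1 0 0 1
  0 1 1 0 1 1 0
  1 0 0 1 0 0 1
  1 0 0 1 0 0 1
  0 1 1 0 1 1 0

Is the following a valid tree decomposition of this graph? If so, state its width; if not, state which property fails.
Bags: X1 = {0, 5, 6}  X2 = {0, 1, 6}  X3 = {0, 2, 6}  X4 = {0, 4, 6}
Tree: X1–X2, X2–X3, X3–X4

A tree decomposition must satisfy three properties: every vertex lies in some bag; for every edge, both endpoints lie together in some bag; and for every vertex, the bags containing it form a connected subtree. Here vertex 3 appears in no bag, so the decomposition is invalid.

No — vertex 3 appears in no bag.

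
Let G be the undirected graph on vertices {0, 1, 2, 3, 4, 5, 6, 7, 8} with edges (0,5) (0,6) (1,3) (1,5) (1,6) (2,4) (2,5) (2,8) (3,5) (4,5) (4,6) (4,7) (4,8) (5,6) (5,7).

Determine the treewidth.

A width-2 tree decomposition is:
Bags: B1 = {4, 5, 6}  B2 = {4, 5, 7}  B3 = {1, 5, 6}  B4 = {2, 4, 5}  B5 = {0, 5, 6}  B6 = {2, 4, 8}  B7 = {1, 3, 5}
Tree: B1–B2, B1–B3, B1–B4, B3–B5, B4–B6, B3–B7
Every bag has size at most 3, so the width is 3 − 1 = 2 and tw(G) ≤ 2. For the lower bound, the 3 vertices {2, 4, 8} are pairwise adjacent, and any tree decomposition puts a clique entirely inside one bag — forcing width ≥ 2. The upper and lower bounds meet at 2, so that is the treewidth.

2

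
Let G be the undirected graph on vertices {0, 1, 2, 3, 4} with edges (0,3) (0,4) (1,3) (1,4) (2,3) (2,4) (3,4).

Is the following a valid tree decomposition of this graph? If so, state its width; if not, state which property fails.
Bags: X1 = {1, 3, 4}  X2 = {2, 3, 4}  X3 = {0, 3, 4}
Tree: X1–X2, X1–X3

Checking the three conditions: (i) the bags cover all of {0, 1, 2, 3, 4}; (ii) for each edge, some bag contains both endpoints; (iii) the bags containing any fixed vertex form a subtree. All hold, so the decomposition is valid with width 3 − 1 = 2.

Yes; width 2.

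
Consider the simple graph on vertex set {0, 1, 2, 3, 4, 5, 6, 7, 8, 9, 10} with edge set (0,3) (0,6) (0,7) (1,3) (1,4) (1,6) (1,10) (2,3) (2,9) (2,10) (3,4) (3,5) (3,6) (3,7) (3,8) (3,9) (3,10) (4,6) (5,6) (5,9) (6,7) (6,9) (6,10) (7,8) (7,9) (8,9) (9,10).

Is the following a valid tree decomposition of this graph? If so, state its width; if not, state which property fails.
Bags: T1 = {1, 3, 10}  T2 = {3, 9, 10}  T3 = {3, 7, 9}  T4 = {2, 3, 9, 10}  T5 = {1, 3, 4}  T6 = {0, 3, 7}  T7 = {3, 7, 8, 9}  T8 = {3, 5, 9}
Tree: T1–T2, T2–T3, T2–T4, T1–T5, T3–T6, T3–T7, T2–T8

No — vertex 6 appears in no bag.

A tree decomposition must satisfy three properties: every vertex lies in some bag; for every edge, both endpoints lie together in some bag; and for every vertex, the bags containing it form a connected subtree. Here vertex 6 appears in no bag, so the decomposition is invalid.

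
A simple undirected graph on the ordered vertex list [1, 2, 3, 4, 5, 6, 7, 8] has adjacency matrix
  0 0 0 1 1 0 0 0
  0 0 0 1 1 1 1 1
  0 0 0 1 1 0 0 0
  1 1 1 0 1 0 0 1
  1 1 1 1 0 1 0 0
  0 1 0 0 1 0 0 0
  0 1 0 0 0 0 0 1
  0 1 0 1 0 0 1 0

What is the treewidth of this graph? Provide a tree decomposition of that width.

Every bag has size at most 3, so the width is 3 − 1 = 2 and tw(G) ≤ 2. For the lower bound, the 3 vertices {1, 4, 5} are pairwise adjacent, and any tree decomposition puts a clique entirely inside one bag — forcing width ≥ 2. Therefore the treewidth is 2.

Treewidth 2.
Bags: B1 = {2, 7, 8}  B2 = {2, 4, 8}  B3 = {2, 4, 5}  B4 = {3, 4, 5}  B5 = {1, 4, 5}  B6 = {2, 5, 6}
Tree: B1–B2, B2–B3, B3–B4, B4–B5, B3–B6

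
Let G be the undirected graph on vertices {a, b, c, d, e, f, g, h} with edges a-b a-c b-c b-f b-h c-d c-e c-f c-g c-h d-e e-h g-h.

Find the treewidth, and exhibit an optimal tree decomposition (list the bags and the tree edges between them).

Treewidth 2.
One such decomposition:
Bags: B1 = {c, e, h}  B2 = {b, c, h}  B3 = {c, d, e}  B4 = {a, b, c}  B5 = {c, g, h}  B6 = {b, c, f}
Tree: B1–B2, B1–B3, B2–B4, B2–B5, B4–B6

Every bag has size at most 3, so the width is 3 − 1 = 2 and tw(G) ≤ 2. For the lower bound, the 3 vertices {c, d, e} are pairwise adjacent, and any tree decomposition puts a clique entirely inside one bag — forcing width ≥ 2. The upper and lower bounds meet at 2, so that is the treewidth.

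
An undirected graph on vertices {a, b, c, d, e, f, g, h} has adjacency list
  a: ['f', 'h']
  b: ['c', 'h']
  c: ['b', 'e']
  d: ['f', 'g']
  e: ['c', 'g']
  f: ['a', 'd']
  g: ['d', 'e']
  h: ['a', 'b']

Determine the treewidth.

2

A width-2 tree decomposition is:
Bags: B1 = {a, f, h}  B2 = {d, f, h}  B3 = {d, g, h}  B4 = {e, g, h}  B5 = {c, e, h}  B6 = {b, c, h}
Tree: B1–B2, B2–B3, B3–B4, B4–B5, B5–B6
Every bag has size at most 3, so the width is 3 − 1 = 2 and tw(G) ≤ 2. The edges h–a–f–d–g–e–c–b–h form a cycle, so G is not a tree and its treewidth is at least 2. Therefore the treewidth is 2.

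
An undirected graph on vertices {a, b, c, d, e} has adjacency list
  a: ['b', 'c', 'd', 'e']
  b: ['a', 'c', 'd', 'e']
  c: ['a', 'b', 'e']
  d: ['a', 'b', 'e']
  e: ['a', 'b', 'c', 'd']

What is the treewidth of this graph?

3

A width-3 tree decomposition is:
Bags: B1 = {a, b, d, e}  B2 = {a, b, c, e}
Tree: B1–B2
Every bag has size at most 4, so the width is 4 − 1 = 3 and tw(G) ≤ 3. For the lower bound, the 4 vertices {a, b, d, e} are pairwise adjacent, and any tree decomposition puts a clique entirely inside one bag — forcing width ≥ 3. The upper and lower bounds meet at 3, so that is the treewidth.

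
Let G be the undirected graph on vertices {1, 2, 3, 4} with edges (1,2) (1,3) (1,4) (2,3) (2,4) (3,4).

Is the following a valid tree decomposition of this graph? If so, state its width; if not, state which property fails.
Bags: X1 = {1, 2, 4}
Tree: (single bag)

A tree decomposition must satisfy three properties: every vertex lies in some bag; for every edge, both endpoints lie together in some bag; and for every vertex, the bags containing it form a connected subtree. Here vertex 3 appears in no bag, so the decomposition is invalid.

No — vertex 3 appears in no bag.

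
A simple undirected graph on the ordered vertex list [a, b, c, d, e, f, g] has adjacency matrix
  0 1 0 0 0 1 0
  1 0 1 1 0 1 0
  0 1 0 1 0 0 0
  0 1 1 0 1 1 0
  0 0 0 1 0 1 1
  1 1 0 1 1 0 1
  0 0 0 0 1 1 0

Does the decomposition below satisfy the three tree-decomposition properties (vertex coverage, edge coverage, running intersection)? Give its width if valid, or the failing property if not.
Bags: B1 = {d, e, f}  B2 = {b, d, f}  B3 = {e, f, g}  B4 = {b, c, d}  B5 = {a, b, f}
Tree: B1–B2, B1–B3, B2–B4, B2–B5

Yes; width 2.

Every vertex of G appears in some bag (union = {a, b, c, d, e, f, g}); every edge is covered by a bag; and for each vertex v the set of bags containing v is connected in the bag tree. The decomposition is therefore valid. The largest bag has 3 vertices, so the width is 2.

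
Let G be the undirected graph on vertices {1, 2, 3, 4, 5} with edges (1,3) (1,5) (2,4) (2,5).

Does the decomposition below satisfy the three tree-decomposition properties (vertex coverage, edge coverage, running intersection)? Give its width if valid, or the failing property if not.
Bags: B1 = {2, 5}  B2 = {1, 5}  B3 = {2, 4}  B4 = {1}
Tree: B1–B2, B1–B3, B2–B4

No — vertex 3 appears in no bag.

A tree decomposition must satisfy three properties: every vertex lies in some bag; for every edge, both endpoints lie together in some bag; and for every vertex, the bags containing it form a connected subtree. Here vertex 3 appears in no bag, so the decomposition is invalid.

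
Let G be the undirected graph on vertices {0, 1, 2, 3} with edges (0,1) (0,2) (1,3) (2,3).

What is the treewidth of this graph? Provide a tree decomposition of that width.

Treewidth 2.
One such decomposition:
Bags: B1 = {0, 1, 3}  B2 = {0, 2, 3}
Tree: B1–B2

Every bag has size at most 3, so the width is 3 − 1 = 2 and tw(G) ≤ 2. The edges 3–1–0–2–3 form a cycle, so G is not a tree and its treewidth is at least 2. Combining the bounds, tw(G) = 2.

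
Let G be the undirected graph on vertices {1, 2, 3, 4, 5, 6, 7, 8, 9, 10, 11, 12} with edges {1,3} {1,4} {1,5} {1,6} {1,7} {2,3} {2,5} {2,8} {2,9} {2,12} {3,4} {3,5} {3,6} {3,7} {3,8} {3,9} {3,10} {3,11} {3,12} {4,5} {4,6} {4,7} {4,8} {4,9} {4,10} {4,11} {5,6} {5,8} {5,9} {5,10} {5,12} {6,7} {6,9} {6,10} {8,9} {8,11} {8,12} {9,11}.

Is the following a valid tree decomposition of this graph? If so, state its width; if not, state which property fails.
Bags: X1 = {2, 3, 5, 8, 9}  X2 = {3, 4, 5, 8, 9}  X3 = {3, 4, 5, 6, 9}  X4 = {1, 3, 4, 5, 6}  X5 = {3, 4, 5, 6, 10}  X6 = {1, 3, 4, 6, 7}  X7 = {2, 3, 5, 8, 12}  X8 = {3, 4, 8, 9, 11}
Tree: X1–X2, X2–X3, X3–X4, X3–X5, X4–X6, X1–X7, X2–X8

Vertex coverage: the bags together contain {1, 2, 3, 4, 5, 6, 7, 8, 9, 10, 11, 12}, the full vertex set. Edge coverage: each edge of G has both endpoints in at least one bag. Running intersection: for every vertex, the bags containing it form a connected subtree. All three properties hold, so this is a valid tree decomposition of width max|bag| − 1 = 4, and hence tw(G) ≤ 4.

Yes; width 4.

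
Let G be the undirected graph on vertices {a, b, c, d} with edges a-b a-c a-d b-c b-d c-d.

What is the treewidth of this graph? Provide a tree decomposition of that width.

With just one bag of size 4, the width is 4 − 1 = 3, so tw(G) ≤ 3. For the lower bound, the 4 vertices {a, b, c, d} are pairwise adjacent, and any tree decomposition puts a clique entirely inside one bag — forcing width ≥ 3. Combining the bounds, tw(G) = 3.

Treewidth 3.
One such decomposition:
Bags: B1 = {a, b, c, d}
Tree: (single bag)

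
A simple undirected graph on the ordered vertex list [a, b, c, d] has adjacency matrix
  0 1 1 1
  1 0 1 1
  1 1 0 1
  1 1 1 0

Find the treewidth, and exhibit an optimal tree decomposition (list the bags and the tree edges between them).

A single bag containing all 4 vertices is trivially a valid decomposition of width 3. On the other hand G contains the 4-clique {a, b, c, d}. A clique must lie in a single bag of any decomposition, so no decomposition can have width below 3. Combining the bounds, tw(G) = 3.

Treewidth 3.
One optimal decomposition is:
Bags: B1 = {a, b, c, d}
Tree: (single bag)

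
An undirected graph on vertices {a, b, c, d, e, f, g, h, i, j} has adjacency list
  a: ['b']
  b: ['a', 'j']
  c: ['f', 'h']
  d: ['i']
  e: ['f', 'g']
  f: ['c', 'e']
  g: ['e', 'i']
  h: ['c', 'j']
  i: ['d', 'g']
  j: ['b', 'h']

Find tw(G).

1

A width-1 tree decomposition is:
Bags: B1 = {a, b}  B2 = {b, j}  B3 = {h, j}  B4 = {c, h}  B5 = {c, f}  B6 = {e, f}  B7 = {e, g}  B8 = {g, i}  B9 = {d, i}
Tree: B1–B2, B2–B3, B3–B4, B4–B5, B5–B6, B6–B7, B7–B8, B8–B9
Each bag holds 2 vertices, so the decomposition has width 1, which upper-bounds the treewidth. G has an edge, so its treewidth is at least 1. Hence tw(G) = 1 exactly.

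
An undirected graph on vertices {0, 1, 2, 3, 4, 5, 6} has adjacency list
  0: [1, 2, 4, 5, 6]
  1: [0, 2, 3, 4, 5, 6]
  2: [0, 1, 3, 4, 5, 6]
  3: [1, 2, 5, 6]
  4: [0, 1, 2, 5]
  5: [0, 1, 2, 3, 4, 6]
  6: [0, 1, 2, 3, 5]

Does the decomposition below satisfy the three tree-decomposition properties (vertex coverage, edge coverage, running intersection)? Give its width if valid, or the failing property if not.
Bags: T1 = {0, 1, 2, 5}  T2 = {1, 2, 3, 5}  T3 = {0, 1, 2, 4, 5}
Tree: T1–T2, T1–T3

A tree decomposition must satisfy three properties: every vertex lies in some bag; for every edge, both endpoints lie together in some bag; and for every vertex, the bags containing it form a connected subtree. Here vertex 6 appears in no bag, so the decomposition is invalid.

No — vertex 6 appears in no bag.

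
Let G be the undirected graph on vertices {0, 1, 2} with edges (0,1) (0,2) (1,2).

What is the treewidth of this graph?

A width-2 tree decomposition is:
Bags: B1 = {0, 1, 2}
Tree: (single bag)
A single bag containing all 3 vertices is trivially a valid decomposition of width 2. Conversely, {0, 1, 2} is a clique of size 3, and the vertices of any clique must share a bag in every tree decomposition; so some bag has ≥ 3 vertices and tw(G) ≥ 2. Therefore the treewidth is 2.

2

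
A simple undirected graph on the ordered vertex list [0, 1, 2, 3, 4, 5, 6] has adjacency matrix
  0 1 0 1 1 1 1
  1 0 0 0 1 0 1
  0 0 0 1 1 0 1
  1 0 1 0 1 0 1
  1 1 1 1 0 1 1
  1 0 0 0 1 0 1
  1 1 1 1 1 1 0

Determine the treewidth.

A width-3 tree decomposition is:
Bags: B1 = {0, 3, 4, 6}  B2 = {0, 4, 5, 6}  B3 = {2, 3, 4, 6}  B4 = {0, 1, 4, 6}
Tree: B1–B2, B1–B3, B1–B4
The largest bag has 4 vertices, giving width 3; this decomposition certifies tw(G) ≤ 3. On the other hand G contains the 4-clique {0, 1, 4, 6}. A clique must lie in a single bag of any decomposition, so no decomposition can have width below 3. Hence tw(G) = 3 exactly.

3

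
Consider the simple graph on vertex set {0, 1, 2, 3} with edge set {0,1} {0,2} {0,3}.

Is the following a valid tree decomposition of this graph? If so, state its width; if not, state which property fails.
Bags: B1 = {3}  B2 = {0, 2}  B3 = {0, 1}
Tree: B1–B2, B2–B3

No — edge (0,3) lies in no bag.

A tree decomposition must satisfy three properties: every vertex lies in some bag; for every edge, both endpoints lie together in some bag; and for every vertex, the bags containing it form a connected subtree. Here edge (0,3) lies in no bag, so the decomposition is invalid.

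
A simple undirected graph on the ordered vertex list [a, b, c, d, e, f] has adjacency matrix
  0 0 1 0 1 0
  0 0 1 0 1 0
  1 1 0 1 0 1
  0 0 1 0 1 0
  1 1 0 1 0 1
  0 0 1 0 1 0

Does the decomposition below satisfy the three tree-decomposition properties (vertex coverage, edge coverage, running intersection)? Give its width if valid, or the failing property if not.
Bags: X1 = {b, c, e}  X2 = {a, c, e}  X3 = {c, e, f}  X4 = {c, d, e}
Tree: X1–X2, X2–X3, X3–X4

Yes; width 2.

Checking the three conditions: (i) the bags cover all of {a, b, c, d, e, f}; (ii) for each edge, some bag contains both endpoints; (iii) the bags containing any fixed vertex form a subtree. All hold, so the decomposition is valid with width 3 − 1 = 2.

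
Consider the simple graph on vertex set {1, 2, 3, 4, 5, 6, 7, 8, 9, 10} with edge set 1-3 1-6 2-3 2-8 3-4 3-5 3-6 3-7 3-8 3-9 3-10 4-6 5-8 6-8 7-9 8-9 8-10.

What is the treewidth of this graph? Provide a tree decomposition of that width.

Treewidth 2.
One such decomposition:
Bags: B1 = {3, 8, 9}  B2 = {3, 7, 9}  B3 = {3, 6, 8}  B4 = {1, 3, 6}  B5 = {2, 3, 8}  B6 = {3, 4, 6}  B7 = {3, 8, 10}  B8 = {3, 5, 8}
Tree: B1–B2, B1–B3, B3–B4, B1–B5, B3–B6, B1–B7, B3–B8

Every bag has size at most 3, so the width is 3 − 1 = 2 and tw(G) ≤ 2. For the lower bound, the 3 vertices {2, 3, 8} are pairwise adjacent, and any tree decomposition puts a clique entirely inside one bag — forcing width ≥ 2. Hence tw(G) = 2 exactly.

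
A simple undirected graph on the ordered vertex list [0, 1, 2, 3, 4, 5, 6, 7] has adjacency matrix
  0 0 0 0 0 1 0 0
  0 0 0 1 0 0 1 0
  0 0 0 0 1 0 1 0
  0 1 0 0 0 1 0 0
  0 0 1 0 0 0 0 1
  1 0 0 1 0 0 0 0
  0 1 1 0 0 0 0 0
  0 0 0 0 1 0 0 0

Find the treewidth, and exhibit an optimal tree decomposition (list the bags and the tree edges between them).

Treewidth 1.
One such decomposition:
Bags: B1 = {0, 5}  B2 = {3, 5}  B3 = {1, 3}  B4 = {1, 6}  B5 = {2, 6}  B6 = {2, 4}  B7 = {4, 7}
Tree: B1–B2, B2–B3, B3–B4, B4–B5, B5–B6, B6–B7

Each bag holds 2 vertices, so the decomposition has width 1, which upper-bounds the treewidth. G has an edge, so its treewidth is at least 1. The upper and lower bounds meet at 1, so that is the treewidth.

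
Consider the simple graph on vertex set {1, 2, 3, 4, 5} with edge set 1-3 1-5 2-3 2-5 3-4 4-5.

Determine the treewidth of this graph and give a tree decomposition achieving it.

Every bag has size at most 3, so the width is 3 − 1 = 2 and tw(G) ≤ 2. Since 1–3–2–5–1 is a cycle in G, G is not acyclic. Forests are exactly the graphs of treewidth ≤ 1, so tw(G) ≥ 2. The upper and lower bounds meet at 2, so that is the treewidth.

Treewidth 2.
One optimal decomposition is:
Bags: B1 = {1, 3, 5}  B2 = {2, 3, 5}  B3 = {3, 4, 5}
Tree: B1–B2, B2–B3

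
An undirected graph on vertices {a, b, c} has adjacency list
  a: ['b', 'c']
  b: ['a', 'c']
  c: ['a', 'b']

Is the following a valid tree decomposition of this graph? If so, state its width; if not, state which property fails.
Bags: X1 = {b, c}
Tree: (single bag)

No — vertex a appears in no bag.

A tree decomposition must satisfy three properties: every vertex lies in some bag; for every edge, both endpoints lie together in some bag; and for every vertex, the bags containing it form a connected subtree. Here vertex a appears in no bag, so the decomposition is invalid.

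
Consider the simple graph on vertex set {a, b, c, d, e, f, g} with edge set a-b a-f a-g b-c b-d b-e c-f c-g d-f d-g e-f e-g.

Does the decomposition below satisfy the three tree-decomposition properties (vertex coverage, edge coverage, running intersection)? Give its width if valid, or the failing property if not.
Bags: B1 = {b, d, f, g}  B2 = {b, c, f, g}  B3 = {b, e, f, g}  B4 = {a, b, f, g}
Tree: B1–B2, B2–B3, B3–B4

Vertex coverage: the bags together contain {a, b, c, d, e, f, g}, the full vertex set. Edge coverage: each edge of G has both endpoints in at least one bag. Running intersection: for every vertex, the bags containing it form a connected subtree. All three properties hold, so this is a valid tree decomposition of width max|bag| − 1 = 3, and hence tw(G) ≤ 3.

Yes; width 3.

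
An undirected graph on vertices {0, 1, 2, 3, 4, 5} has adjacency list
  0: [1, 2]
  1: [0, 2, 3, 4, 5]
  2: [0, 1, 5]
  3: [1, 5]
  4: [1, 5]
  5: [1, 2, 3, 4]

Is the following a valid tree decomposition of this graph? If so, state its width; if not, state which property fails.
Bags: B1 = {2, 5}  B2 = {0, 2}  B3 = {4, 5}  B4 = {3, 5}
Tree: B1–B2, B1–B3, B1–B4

No — vertex 1 appears in no bag.

A tree decomposition must satisfy three properties: every vertex lies in some bag; for every edge, both endpoints lie together in some bag; and for every vertex, the bags containing it form a connected subtree. Here vertex 1 appears in no bag, so the decomposition is invalid.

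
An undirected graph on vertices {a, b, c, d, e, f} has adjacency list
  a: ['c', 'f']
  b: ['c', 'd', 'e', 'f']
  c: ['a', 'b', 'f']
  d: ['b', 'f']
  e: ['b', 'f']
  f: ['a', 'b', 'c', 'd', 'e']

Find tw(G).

2

A width-2 tree decomposition is:
Bags: B1 = {b, c, f}  B2 = {a, c, f}  B3 = {b, d, f}  B4 = {b, e, f}
Tree: B1–B2, B1–B3, B1–B4
Every bag has size at most 3, so the width is 3 − 1 = 2 and tw(G) ≤ 2. On the other hand G contains the 3-clique {a, c, f}. A clique must lie in a single bag of any decomposition, so no decomposition can have width below 2. Combining the bounds, tw(G) = 2.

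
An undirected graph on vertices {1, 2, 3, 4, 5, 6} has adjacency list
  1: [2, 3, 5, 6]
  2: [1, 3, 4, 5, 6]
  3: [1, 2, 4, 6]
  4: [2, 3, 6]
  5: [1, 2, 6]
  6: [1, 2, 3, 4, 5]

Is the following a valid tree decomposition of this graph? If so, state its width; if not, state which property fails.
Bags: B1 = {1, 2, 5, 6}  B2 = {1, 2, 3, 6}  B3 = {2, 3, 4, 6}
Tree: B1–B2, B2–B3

Yes; width 3.

Checking the three conditions: (i) the bags cover all of {1, 2, 3, 4, 5, 6}; (ii) for each edge, some bag contains both endpoints; (iii) the bags containing any fixed vertex form a subtree. All hold, so the decomposition is valid with width 4 − 1 = 3.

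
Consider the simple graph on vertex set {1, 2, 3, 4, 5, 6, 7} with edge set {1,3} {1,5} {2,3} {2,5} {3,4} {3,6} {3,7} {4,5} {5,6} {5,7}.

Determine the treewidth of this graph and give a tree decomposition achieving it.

The largest bag has 3 vertices, giving width 2; this decomposition certifies tw(G) ≤ 2. For the lower bound, G contains the cycle 5–7–3–6–5, so G is not a forest; only forests have treewidth ≤ 1, hence tw(G) ≥ 2. Therefore the treewidth is 2.

Treewidth 2.
One optimal decomposition is:
Bags: B1 = {3, 5, 7}  B2 = {3, 5, 6}  B3 = {1, 3, 5}  B4 = {2, 3, 5}  B5 = {3, 4, 5}
Tree: B1–B2, B2–B3, B3–B4, B4–B5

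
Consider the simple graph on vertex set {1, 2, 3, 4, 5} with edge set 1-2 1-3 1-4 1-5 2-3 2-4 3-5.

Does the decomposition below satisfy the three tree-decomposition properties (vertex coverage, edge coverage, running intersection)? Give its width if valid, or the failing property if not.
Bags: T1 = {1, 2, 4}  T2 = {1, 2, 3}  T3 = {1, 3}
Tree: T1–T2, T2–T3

A tree decomposition must satisfy three properties: every vertex lies in some bag; for every edge, both endpoints lie together in some bag; and for every vertex, the bags containing it form a connected subtree. Here vertex 5 appears in no bag, so the decomposition is invalid.

No — vertex 5 appears in no bag.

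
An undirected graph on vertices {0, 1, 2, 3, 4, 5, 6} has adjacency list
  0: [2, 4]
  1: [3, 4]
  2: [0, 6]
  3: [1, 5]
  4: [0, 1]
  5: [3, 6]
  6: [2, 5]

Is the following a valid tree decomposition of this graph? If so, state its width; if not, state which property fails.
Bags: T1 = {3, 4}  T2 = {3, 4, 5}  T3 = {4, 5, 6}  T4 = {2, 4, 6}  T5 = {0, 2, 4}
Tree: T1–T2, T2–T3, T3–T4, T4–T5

No — vertex 1 appears in no bag.

A tree decomposition must satisfy three properties: every vertex lies in some bag; for every edge, both endpoints lie together in some bag; and for every vertex, the bags containing it form a connected subtree. Here vertex 1 appears in no bag, so the decomposition is invalid.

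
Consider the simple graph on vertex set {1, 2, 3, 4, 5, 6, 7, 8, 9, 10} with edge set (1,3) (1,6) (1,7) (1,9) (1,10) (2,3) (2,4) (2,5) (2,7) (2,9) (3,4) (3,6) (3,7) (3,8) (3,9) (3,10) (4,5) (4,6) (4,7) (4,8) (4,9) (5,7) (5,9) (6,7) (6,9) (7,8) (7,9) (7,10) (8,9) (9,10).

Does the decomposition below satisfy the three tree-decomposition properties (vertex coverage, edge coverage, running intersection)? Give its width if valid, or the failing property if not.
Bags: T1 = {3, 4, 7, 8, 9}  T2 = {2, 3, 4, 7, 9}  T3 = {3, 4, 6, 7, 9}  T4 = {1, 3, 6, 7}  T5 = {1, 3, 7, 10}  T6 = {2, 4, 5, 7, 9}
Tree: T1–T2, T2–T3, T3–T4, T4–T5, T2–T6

A tree decomposition must satisfy three properties: every vertex lies in some bag; for every edge, both endpoints lie together in some bag; and for every vertex, the bags containing it form a connected subtree. Here edge (9,1) lies in no bag, so the decomposition is invalid.

No — edge (9,1) lies in no bag.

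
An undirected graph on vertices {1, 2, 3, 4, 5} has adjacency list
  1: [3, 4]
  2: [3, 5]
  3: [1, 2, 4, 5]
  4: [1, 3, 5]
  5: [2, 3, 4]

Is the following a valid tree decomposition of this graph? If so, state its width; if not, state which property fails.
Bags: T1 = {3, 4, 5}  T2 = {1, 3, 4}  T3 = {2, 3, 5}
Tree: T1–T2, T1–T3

Vertex coverage: the bags together contain {1, 2, 3, 4, 5}, the full vertex set. Edge coverage: each edge of G has both endpoints in at least one bag. Running intersection: for every vertex, the bags containing it form a connected subtree. All three properties hold, so this is a valid tree decomposition of width max|bag| − 1 = 2, and hence tw(G) ≤ 2.

Yes; width 2.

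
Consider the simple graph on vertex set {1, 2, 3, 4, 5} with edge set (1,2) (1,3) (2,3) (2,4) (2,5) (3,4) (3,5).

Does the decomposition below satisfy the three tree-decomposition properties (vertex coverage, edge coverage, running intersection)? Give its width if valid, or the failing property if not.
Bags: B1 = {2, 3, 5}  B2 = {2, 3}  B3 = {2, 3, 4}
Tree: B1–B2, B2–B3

A tree decomposition must satisfy three properties: every vertex lies in some bag; for every edge, both endpoints lie together in some bag; and for every vertex, the bags containing it form a connected subtree. Here vertex 1 appears in no bag, so the decomposition is invalid.

No — vertex 1 appears in no bag.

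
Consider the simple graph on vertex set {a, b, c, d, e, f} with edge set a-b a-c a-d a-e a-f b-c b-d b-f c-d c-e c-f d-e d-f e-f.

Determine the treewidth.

4

A width-4 tree decomposition is:
Bags: B1 = {a, c, d, e, f}  B2 = {a, b, c, d, f}
Tree: B1–B2
The largest bag has 5 vertices, giving width 4; this decomposition certifies tw(G) ≤ 4. On the other hand G contains the 5-clique {a, c, d, e, f}. A clique must lie in a single bag of any decomposition, so no decomposition can have width below 4. Hence tw(G) = 4 exactly.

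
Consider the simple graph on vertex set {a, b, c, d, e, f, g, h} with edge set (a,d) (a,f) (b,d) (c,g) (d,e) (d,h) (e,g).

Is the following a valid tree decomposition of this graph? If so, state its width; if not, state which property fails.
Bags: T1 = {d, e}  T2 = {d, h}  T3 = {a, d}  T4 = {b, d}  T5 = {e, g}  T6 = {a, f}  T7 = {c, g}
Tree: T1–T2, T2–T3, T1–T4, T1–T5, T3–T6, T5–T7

Yes; width 1.

Every vertex of G appears in some bag (union = {a, b, c, d, e, f, g, h}); every edge is covered by a bag; and for each vertex v the set of bags containing v is connected in the bag tree. The decomposition is therefore valid. The largest bag has 2 vertices, so the width is 1.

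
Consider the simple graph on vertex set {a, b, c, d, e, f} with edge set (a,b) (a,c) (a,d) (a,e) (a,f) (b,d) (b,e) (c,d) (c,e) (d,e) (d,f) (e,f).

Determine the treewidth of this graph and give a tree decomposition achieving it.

Treewidth 3.
Bags: B1 = {a, d, e, f}  B2 = {a, c, d, e}  B3 = {a, b, d, e}
Tree: B1–B2, B2–B3

Every bag has size at most 4, so the width is 4 − 1 = 3 and tw(G) ≤ 3. Conversely, {a, c, d, e} is a clique of size 4, and the vertices of any clique must share a bag in every tree decomposition; so some bag has ≥ 4 vertices and tw(G) ≥ 3. Therefore the treewidth is 3.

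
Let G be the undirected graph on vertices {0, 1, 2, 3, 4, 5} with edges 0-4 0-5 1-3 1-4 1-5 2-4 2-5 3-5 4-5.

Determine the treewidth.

A width-2 tree decomposition is:
Bags: B1 = {1, 4, 5}  B2 = {0, 4, 5}  B3 = {1, 3, 5}  B4 = {2, 4, 5}
Tree: B1–B2, B1–B3, B1–B4
Each bag holds 3 vertices, so the decomposition has width 2, which upper-bounds the treewidth. For the lower bound, the 3 vertices {1, 3, 5} are pairwise adjacent, and any tree decomposition puts a clique entirely inside one bag — forcing width ≥ 2. Hence tw(G) = 2 exactly.

2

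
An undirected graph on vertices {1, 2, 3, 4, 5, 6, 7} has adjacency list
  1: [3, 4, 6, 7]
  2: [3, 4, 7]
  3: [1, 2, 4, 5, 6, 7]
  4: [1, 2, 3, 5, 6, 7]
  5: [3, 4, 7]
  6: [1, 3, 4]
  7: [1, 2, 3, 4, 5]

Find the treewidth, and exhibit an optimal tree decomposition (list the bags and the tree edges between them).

Every bag has size at most 4, so the width is 4 − 1 = 3 and tw(G) ≤ 3. On the other hand G contains the 4-clique {1, 3, 4, 6}. A clique must lie in a single bag of any decomposition, so no decomposition can have width below 3. Hence tw(G) = 3 exactly.

Treewidth 3.
Bags: B1 = {1, 3, 4, 6}  B2 = {1, 3, 4, 7}  B3 = {2, 3, 4, 7}  B4 = {3, 4, 5, 7}
Tree: B1–B2, B2–B3, B3–B4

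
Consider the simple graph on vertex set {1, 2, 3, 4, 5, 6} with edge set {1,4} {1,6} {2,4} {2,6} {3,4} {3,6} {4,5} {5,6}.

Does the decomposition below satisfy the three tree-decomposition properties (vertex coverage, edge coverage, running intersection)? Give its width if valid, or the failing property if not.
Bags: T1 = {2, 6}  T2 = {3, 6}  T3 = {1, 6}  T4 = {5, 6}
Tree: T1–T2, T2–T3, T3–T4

No — vertex 4 appears in no bag.

A tree decomposition must satisfy three properties: every vertex lies in some bag; for every edge, both endpoints lie together in some bag; and for every vertex, the bags containing it form a connected subtree. Here vertex 4 appears in no bag, so the decomposition is invalid.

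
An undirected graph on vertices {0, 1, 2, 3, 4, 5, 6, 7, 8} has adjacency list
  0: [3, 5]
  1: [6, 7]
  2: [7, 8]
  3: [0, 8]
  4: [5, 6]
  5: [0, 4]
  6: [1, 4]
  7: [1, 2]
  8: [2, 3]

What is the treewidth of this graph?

2

A width-2 tree decomposition is:
Bags: B1 = {1, 2, 7}  B2 = {1, 2, 6}  B3 = {2, 4, 6}  B4 = {2, 4, 5}  B5 = {0, 2, 5}  B6 = {0, 2, 3}  B7 = {2, 3, 8}
Tree: B1–B2, B2–B3, B3–B4, B4–B5, B5–B6, B6–B7
The largest bag has 3 vertices, giving width 2; this decomposition certifies tw(G) ≤ 2. The edges 2–7–1–6–4–5–0–3–8–2 form a cycle, so G is not a tree and its treewidth is at least 2. Combining the bounds, tw(G) = 2.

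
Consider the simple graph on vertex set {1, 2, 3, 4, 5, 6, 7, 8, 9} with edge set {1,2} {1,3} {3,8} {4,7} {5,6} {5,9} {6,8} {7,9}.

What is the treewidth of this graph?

A width-1 tree decomposition is:
Bags: B1 = {1, 2}  B2 = {1, 3}  B3 = {3, 8}  B4 = {6, 8}  B5 = {5, 6}  B6 = {5, 9}  B7 = {7, 9}  B8 = {4, 7}
Tree: B1–B2, B2–B3, B3–B4, B4–B5, B5–B6, B6–B7, B7–B8
Every bag has size at most 2, so the width is 2 − 1 = 1 and tw(G) ≤ 1. Since G has at least one edge (e.g. 2–1), it is not an edgeless graph, so tw(G) ≥ 1. Combining the bounds, tw(G) = 1.

1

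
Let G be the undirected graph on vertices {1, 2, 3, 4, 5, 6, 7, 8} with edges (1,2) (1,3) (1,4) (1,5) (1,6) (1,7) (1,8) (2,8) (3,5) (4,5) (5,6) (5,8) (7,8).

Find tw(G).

2

A width-2 tree decomposition is:
Bags: B1 = {1, 7, 8}  B2 = {1, 5, 8}  B3 = {1, 5, 6}  B4 = {1, 3, 5}  B5 = {1, 2, 8}  B6 = {1, 4, 5}
Tree: B1–B2, B2–B3, B2–B4, B2–B5, B4–B6
The largest bag has 3 vertices, giving width 2; this decomposition certifies tw(G) ≤ 2. On the other hand G contains the 3-clique {1, 2, 8}. A clique must lie in a single bag of any decomposition, so no decomposition can have width below 2. Hence tw(G) = 2 exactly.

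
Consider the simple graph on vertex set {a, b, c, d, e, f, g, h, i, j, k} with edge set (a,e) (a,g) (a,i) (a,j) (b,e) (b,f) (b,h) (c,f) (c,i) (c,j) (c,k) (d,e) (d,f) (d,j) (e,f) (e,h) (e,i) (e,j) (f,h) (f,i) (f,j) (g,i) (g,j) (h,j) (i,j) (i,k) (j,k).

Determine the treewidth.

3

A width-3 tree decomposition is:
Bags: B1 = {e, f, i, j}  B2 = {c, f, i, j}  B3 = {a, e, i, j}  B4 = {d, e, f, j}  B5 = {c, i, j, k}  B6 = {a, g, i, j}  B7 = {e, f, h, j}  B8 = {b, e, f, h}
Tree: B1–B2, B1–B3, B1–B4, B2–B5, B3–B6, B4–B7, B7–B8
Each bag holds 4 vertices, so the decomposition has width 3, which upper-bounds the treewidth. Conversely, {d, e, f, j} is a clique of size 4, and the vertices of any clique must share a bag in every tree decomposition; so some bag has ≥ 4 vertices and tw(G) ≥ 3. The upper and lower bounds meet at 3, so that is the treewidth.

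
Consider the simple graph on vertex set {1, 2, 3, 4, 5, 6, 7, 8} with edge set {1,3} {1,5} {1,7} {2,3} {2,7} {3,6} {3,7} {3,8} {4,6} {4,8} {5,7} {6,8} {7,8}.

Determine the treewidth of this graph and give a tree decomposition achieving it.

Treewidth 2.
Bags: B1 = {2, 3, 7}  B2 = {3, 7, 8}  B3 = {3, 6, 8}  B4 = {4, 6, 8}  B5 = {1, 3, 7}  B6 = {1, 5, 7}
Tree: B1–B2, B2–B3, B3–B4, B1–B5, B5–B6

Each bag holds 3 vertices, so the decomposition has width 2, which upper-bounds the treewidth. Conversely, {3, 6, 8} is a clique of size 3, and the vertices of any clique must share a bag in every tree decomposition; so some bag has ≥ 3 vertices and tw(G) ≥ 2. The upper and lower bounds meet at 2, so that is the treewidth.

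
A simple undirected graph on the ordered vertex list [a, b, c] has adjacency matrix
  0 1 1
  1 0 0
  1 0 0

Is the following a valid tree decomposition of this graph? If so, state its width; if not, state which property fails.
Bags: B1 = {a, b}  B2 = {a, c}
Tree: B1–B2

Yes; width 1.

Checking the three conditions: (i) the bags cover all of {a, b, c}; (ii) for each edge, some bag contains both endpoints; (iii) the bags containing any fixed vertex form a subtree. All hold, so the decomposition is valid with width 2 − 1 = 1.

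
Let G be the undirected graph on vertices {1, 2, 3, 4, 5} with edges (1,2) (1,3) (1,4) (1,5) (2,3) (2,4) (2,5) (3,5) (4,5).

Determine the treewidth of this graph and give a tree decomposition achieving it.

Treewidth 3.
Bags: B1 = {1, 2, 3, 5}  B2 = {1, 2, 4, 5}
Tree: B1–B2

Each bag holds 4 vertices, so the decomposition has width 3, which upper-bounds the treewidth. Conversely, {1, 2, 3, 5} is a clique of size 4, and the vertices of any clique must share a bag in every tree decomposition; so some bag has ≥ 4 vertices and tw(G) ≥ 3. The upper and lower bounds meet at 3, so that is the treewidth.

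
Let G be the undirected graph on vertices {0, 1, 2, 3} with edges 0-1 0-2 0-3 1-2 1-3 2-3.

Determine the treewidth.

3

A width-3 tree decomposition is:
Bags: B1 = {0, 1, 2, 3}
Tree: (single bag)
With just one bag of size 4, the width is 4 − 1 = 3, so tw(G) ≤ 3. Conversely, {0, 1, 2, 3} is a clique of size 4, and the vertices of any clique must share a bag in every tree decomposition; so some bag has ≥ 4 vertices and tw(G) ≥ 3. Combining the bounds, tw(G) = 3.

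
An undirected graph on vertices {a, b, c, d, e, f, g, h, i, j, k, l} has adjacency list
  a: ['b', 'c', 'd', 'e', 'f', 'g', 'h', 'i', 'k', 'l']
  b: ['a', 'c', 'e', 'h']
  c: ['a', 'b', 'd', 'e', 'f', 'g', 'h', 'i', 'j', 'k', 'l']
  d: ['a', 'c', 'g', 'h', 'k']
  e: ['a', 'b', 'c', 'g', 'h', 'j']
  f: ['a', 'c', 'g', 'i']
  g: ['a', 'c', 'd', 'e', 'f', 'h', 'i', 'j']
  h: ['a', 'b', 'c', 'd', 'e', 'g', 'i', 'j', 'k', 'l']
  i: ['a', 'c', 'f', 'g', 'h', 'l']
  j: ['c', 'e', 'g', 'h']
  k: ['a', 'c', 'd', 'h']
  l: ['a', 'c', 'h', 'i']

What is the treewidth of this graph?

4

A width-4 tree decomposition is:
Bags: B1 = {a, b, c, e, h}  B2 = {a, c, e, g, h}  B3 = {a, c, g, h, i}  B4 = {a, c, d, g, h}  B5 = {a, c, h, i, l}  B6 = {a, c, f, g, i}  B7 = {c, e, g, h, j}  B8 = {a, c, d, h, k}
Tree: B1–B2, B2–B3, B2–B4, B3–B5, B3–B6, B2–B7, B4–B8
The largest bag has 5 vertices, giving width 4; this decomposition certifies tw(G) ≤ 4. On the other hand G contains the 5-clique {c, e, g, h, j}. A clique must lie in a single bag of any decomposition, so no decomposition can have width below 4. Hence tw(G) = 4 exactly.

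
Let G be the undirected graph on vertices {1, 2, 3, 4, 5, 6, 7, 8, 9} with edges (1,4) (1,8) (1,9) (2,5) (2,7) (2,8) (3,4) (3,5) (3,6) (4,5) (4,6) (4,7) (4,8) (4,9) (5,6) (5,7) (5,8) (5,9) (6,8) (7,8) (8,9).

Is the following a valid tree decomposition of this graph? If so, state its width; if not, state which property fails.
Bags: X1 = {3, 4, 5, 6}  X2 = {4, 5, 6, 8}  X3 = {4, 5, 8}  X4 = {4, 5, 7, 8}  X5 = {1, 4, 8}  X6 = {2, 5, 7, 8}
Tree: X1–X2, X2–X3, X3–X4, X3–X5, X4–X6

A tree decomposition must satisfy three properties: every vertex lies in some bag; for every edge, both endpoints lie together in some bag; and for every vertex, the bags containing it form a connected subtree. Here vertex 9 appears in no bag, so the decomposition is invalid.

No — vertex 9 appears in no bag.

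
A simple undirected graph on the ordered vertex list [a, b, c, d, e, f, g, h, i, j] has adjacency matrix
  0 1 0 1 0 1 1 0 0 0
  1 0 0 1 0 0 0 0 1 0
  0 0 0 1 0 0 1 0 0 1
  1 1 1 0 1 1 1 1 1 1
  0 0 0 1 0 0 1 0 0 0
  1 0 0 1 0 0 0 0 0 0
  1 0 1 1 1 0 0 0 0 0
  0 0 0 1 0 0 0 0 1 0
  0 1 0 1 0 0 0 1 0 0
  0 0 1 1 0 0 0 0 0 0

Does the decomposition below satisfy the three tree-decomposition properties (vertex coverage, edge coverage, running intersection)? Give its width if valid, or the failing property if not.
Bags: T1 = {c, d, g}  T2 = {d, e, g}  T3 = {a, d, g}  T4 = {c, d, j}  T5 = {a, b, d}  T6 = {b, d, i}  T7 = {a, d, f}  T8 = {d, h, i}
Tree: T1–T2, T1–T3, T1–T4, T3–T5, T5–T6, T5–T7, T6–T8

Yes; width 2.

Checking the three conditions: (i) the bags cover all of {a, b, c, d, e, f, g, h, i, j}; (ii) for each edge, some bag contains both endpoints; (iii) the bags containing any fixed vertex form a subtree. All hold, so the decomposition is valid with width 3 − 1 = 2.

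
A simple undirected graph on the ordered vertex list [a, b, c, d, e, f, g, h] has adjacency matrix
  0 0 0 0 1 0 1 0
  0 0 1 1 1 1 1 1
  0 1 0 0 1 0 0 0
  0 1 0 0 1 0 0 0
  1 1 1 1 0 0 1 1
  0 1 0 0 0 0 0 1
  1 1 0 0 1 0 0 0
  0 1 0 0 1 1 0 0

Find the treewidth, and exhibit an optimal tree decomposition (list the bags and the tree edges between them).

The largest bag has 3 vertices, giving width 2; this decomposition certifies tw(G) ≤ 2. Conversely, {a, e, g} is a clique of size 3, and the vertices of any clique must share a bag in every tree decomposition; so some bag has ≥ 3 vertices and tw(G) ≥ 2. Hence tw(G) = 2 exactly.

Treewidth 2.
One optimal decomposition is:
Bags: B1 = {b, e, g}  B2 = {b, e, h}  B3 = {b, d, e}  B4 = {a, e, g}  B5 = {b, f, h}  B6 = {b, c, e}
Tree: B1–B2, B2–B3, B1–B4, B2–B5, B1–B6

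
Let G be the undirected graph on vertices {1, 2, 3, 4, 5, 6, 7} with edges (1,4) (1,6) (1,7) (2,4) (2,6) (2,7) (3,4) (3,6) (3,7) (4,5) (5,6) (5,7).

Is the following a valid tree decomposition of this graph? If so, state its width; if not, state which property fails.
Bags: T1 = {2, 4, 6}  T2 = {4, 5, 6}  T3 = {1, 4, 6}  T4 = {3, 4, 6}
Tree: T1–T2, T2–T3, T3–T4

No — vertex 7 appears in no bag.

A tree decomposition must satisfy three properties: every vertex lies in some bag; for every edge, both endpoints lie together in some bag; and for every vertex, the bags containing it form a connected subtree. Here vertex 7 appears in no bag, so the decomposition is invalid.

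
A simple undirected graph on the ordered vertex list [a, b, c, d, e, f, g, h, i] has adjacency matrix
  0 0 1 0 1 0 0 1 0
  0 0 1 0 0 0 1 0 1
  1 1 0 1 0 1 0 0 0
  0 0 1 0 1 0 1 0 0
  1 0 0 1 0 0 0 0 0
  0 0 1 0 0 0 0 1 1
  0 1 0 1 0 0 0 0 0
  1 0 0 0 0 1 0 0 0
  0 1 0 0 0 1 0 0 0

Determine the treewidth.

3

A width-3 tree decomposition is:
Bags: B1 = {a, f, h, i}  B2 = {a, c, f, i}  B3 = {a, b, c, i}  B4 = {a, b, c, e}  B5 = {b, c, d, e}  B6 = {b, d, e, g}
Tree: B1–B2, B2–B3, B3–B4, B4–B5, B5–B6
Each bag holds 4 vertices, so the decomposition has width 3, which upper-bounds the treewidth. For the lower bound: the 4 vertex sets {f,h,i}, {a}, {c}, {b,d,e,g} are disjoint, each induces a connected subgraph, and every pair is joined by at least one edge of G. Contracting each set to a single vertex therefore yields K_{4} as a minor, and since treewidth is minor-monotone, tw(G) ≥ tw(K_{4}) = 3. The upper and lower bounds meet at 3, so that is the treewidth.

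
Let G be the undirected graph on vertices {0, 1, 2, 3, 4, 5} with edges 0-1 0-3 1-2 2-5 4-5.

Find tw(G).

A width-1 tree decomposition is:
Bags: B1 = {4, 5}  B2 = {2, 5}  B3 = {1, 2}  B4 = {0, 1}  B5 = {0, 3}
Tree: B1–B2, B2–B3, B3–B4, B4–B5
Every bag has size at most 2, so the width is 2 − 1 = 1 and tw(G) ≤ 1. Any graph with an edge has treewidth ≥ 1, and G has the edge 4–5. The upper and lower bounds meet at 1, so that is the treewidth.

1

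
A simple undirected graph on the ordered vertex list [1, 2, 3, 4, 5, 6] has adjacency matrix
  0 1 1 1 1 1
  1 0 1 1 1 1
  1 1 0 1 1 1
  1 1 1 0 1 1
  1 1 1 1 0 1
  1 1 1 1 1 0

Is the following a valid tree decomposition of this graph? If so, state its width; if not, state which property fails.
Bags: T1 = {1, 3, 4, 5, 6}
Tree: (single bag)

No — vertex 2 appears in no bag.

A tree decomposition must satisfy three properties: every vertex lies in some bag; for every edge, both endpoints lie together in some bag; and for every vertex, the bags containing it form a connected subtree. Here vertex 2 appears in no bag, so the decomposition is invalid.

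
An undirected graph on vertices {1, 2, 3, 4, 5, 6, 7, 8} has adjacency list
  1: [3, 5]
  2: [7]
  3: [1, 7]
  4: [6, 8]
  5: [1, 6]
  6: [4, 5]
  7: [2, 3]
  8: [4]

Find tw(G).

1

A width-1 tree decomposition is:
Bags: B1 = {2, 7}  B2 = {3, 7}  B3 = {1, 3}  B4 = {1, 5}  B5 = {5, 6}  B6 = {4, 6}  B7 = {4, 8}
Tree: B1–B2, B2–B3, B3–B4, B4–B5, B5–B6, B6–B7
Each bag holds 2 vertices, so the decomposition has width 1, which upper-bounds the treewidth. G has an edge, so its treewidth is at least 1. The upper and lower bounds meet at 1, so that is the treewidth.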